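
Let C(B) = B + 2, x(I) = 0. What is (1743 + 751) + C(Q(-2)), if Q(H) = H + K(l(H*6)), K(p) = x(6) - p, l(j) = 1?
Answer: 2493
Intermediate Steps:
K(p) = -p (K(p) = 0 - p = -p)
Q(H) = -1 + H (Q(H) = H - 1*1 = H - 1 = -1 + H)
C(B) = 2 + B
(1743 + 751) + C(Q(-2)) = (1743 + 751) + (2 + (-1 - 2)) = 2494 + (2 - 3) = 2494 - 1 = 2493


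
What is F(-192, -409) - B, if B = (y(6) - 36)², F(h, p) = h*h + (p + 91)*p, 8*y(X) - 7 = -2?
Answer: 10603175/64 ≈ 1.6567e+5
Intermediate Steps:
y(X) = 5/8 (y(X) = 7/8 + (⅛)*(-2) = 7/8 - ¼ = 5/8)
F(h, p) = h² + p*(91 + p) (F(h, p) = h² + (91 + p)*p = h² + p*(91 + p))
B = 80089/64 (B = (5/8 - 36)² = (-283/8)² = 80089/64 ≈ 1251.4)
F(-192, -409) - B = ((-192)² + (-409)² + 91*(-409)) - 1*80089/64 = (36864 + 167281 - 37219) - 80089/64 = 166926 - 80089/64 = 10603175/64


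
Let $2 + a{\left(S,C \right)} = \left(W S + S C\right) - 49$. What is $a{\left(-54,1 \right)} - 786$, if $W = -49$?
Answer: $1755$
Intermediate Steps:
$a{\left(S,C \right)} = -51 - 49 S + C S$ ($a{\left(S,C \right)} = -2 - \left(49 + 49 S - S C\right) = -2 - \left(49 + 49 S - C S\right) = -51 - 49 S + C S$)
$a{\left(-54,1 \right)} - 786 = \left(-51 - -2646 + 1 \left(-54\right)\right) - 786 = \left(-51 + 2646 - 54\right) - 786 = 2541 - 786 = 1755$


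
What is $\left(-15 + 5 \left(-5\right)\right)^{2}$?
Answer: $1600$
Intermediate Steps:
$\left(-15 + 5 \left(-5\right)\right)^{2} = \left(-15 - 25\right)^{2} = \left(-40\right)^{2} = 1600$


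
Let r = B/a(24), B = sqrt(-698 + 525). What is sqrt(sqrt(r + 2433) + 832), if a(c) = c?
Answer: sqrt(29952 + 3*sqrt(6)*sqrt(58392 + I*sqrt(173)))/6 ≈ 29.687 + 9.3565e-5*I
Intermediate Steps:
B = I*sqrt(173) (B = sqrt(-173) = I*sqrt(173) ≈ 13.153*I)
r = I*sqrt(173)/24 (r = (I*sqrt(173))/24 = (I*sqrt(173))*(1/24) = I*sqrt(173)/24 ≈ 0.54804*I)
sqrt(sqrt(r + 2433) + 832) = sqrt(sqrt(I*sqrt(173)/24 + 2433) + 832) = sqrt(sqrt(2433 + I*sqrt(173)/24) + 832) = sqrt(832 + sqrt(2433 + I*sqrt(173)/24))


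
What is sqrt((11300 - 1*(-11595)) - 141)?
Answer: sqrt(22754) ≈ 150.84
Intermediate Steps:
sqrt((11300 - 1*(-11595)) - 141) = sqrt((11300 + 11595) - 141) = sqrt(22895 - 141) = sqrt(22754)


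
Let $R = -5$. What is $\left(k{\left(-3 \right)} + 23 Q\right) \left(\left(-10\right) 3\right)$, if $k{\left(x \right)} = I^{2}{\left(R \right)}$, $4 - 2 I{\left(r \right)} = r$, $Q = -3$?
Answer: $\frac{2925}{2} \approx 1462.5$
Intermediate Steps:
$I{\left(r \right)} = 2 - \frac{r}{2}$
$k{\left(x \right)} = \frac{81}{4}$ ($k{\left(x \right)} = \left(2 - - \frac{5}{2}\right)^{2} = \left(2 + \frac{5}{2}\right)^{2} = \left(\frac{9}{2}\right)^{2} = \frac{81}{4}$)
$\left(k{\left(-3 \right)} + 23 Q\right) \left(\left(-10\right) 3\right) = \left(\frac{81}{4} + 23 \left(-3\right)\right) \left(\left(-10\right) 3\right) = \left(\frac{81}{4} - 69\right) \left(-30\right) = \left(- \frac{195}{4}\right) \left(-30\right) = \frac{2925}{2}$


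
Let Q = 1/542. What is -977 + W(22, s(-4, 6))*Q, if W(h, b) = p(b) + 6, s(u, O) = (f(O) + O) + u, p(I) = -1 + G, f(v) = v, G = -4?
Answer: -529533/542 ≈ -977.00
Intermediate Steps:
p(I) = -5 (p(I) = -1 - 4 = -5)
s(u, O) = u + 2*O (s(u, O) = (O + O) + u = 2*O + u = u + 2*O)
W(h, b) = 1 (W(h, b) = -5 + 6 = 1)
Q = 1/542 ≈ 0.0018450
-977 + W(22, s(-4, 6))*Q = -977 + 1*(1/542) = -977 + 1/542 = -529533/542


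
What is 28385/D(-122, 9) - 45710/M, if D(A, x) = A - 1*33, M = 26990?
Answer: -15463924/83669 ≈ -184.82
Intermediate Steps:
D(A, x) = -33 + A (D(A, x) = A - 33 = -33 + A)
28385/D(-122, 9) - 45710/M = 28385/(-33 - 122) - 45710/26990 = 28385/(-155) - 45710*1/26990 = 28385*(-1/155) - 4571/2699 = -5677/31 - 4571/2699 = -15463924/83669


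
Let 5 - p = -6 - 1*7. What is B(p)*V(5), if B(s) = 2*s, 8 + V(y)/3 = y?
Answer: -324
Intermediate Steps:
p = 18 (p = 5 - (-6 - 1*7) = 5 - (-6 - 7) = 5 - 1*(-13) = 5 + 13 = 18)
V(y) = -24 + 3*y
B(p)*V(5) = (2*18)*(-24 + 3*5) = 36*(-24 + 15) = 36*(-9) = -324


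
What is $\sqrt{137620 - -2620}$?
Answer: $4 \sqrt{8765} \approx 374.49$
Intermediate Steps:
$\sqrt{137620 - -2620} = \sqrt{137620 + 2620} = \sqrt{140240} = 4 \sqrt{8765}$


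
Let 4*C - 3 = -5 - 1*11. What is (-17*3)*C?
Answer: 663/4 ≈ 165.75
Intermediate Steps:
C = -13/4 (C = ¾ + (-5 - 1*11)/4 = ¾ + (-5 - 11)/4 = ¾ + (¼)*(-16) = ¾ - 4 = -13/4 ≈ -3.2500)
(-17*3)*C = -17*3*(-13/4) = -51*(-13/4) = 663/4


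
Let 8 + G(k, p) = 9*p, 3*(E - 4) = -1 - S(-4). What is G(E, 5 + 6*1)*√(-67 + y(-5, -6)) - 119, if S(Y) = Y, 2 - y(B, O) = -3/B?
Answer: -119 + 182*I*√410/5 ≈ -119.0 + 737.04*I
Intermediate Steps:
y(B, O) = 2 + 3/B (y(B, O) = 2 - (-3)/B = 2 + 3/B)
E = 5 (E = 4 + (-1 - 1*(-4))/3 = 4 + (-1 + 4)/3 = 4 + (⅓)*3 = 4 + 1 = 5)
G(k, p) = -8 + 9*p
G(E, 5 + 6*1)*√(-67 + y(-5, -6)) - 119 = (-8 + 9*(5 + 6*1))*√(-67 + (2 + 3/(-5))) - 119 = (-8 + 9*(5 + 6))*√(-67 + (2 + 3*(-⅕))) - 119 = (-8 + 9*11)*√(-67 + (2 - ⅗)) - 119 = (-8 + 99)*√(-67 + 7/5) - 119 = 91*√(-328/5) - 119 = 91*(2*I*√410/5) - 119 = 182*I*√410/5 - 119 = -119 + 182*I*√410/5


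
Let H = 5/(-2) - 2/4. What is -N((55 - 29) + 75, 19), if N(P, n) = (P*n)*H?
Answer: 5757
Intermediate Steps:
H = -3 (H = 5*(-½) - 2*¼ = -5/2 - ½ = -3)
N(P, n) = -3*P*n (N(P, n) = (P*n)*(-3) = -3*P*n)
-N((55 - 29) + 75, 19) = -(-3)*((55 - 29) + 75)*19 = -(-3)*(26 + 75)*19 = -(-3)*101*19 = -1*(-5757) = 5757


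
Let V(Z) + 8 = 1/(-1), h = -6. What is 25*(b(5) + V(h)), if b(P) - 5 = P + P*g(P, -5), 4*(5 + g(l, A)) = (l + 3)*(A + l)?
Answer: -600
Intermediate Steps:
V(Z) = -9 (V(Z) = -8 + 1/(-1) = -8 - 1 = -9)
g(l, A) = -5 + (3 + l)*(A + l)/4 (g(l, A) = -5 + ((l + 3)*(A + l))/4 = -5 + ((3 + l)*(A + l))/4 = -5 + (3 + l)*(A + l)/4)
b(P) = 5 + P + P*(-35/4 - P/2 + P²/4) (b(P) = 5 + (P + P*(-5 + P²/4 + (¾)*(-5) + 3*P/4 + (¼)*(-5)*P)) = 5 + (P + P*(-5 + P²/4 - 15/4 + 3*P/4 - 5*P/4)) = 5 + (P + P*(-35/4 - P/2 + P²/4)) = 5 + P + P*(-35/4 - P/2 + P²/4))
25*(b(5) + V(h)) = 25*((5 - 31/4*5 - ½*5² + (¼)*5³) - 9) = 25*((5 - 155/4 - ½*25 + (¼)*125) - 9) = 25*((5 - 155/4 - 25/2 + 125/4) - 9) = 25*(-15 - 9) = 25*(-24) = -600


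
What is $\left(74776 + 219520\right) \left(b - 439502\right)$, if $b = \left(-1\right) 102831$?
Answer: $-159606432568$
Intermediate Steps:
$b = -102831$
$\left(74776 + 219520\right) \left(b - 439502\right) = \left(74776 + 219520\right) \left(-102831 - 439502\right) = 294296 \left(-542333\right) = -159606432568$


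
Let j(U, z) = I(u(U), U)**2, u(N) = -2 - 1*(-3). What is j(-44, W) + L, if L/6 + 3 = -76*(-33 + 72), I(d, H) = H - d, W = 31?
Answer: -15777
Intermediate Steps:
u(N) = 1 (u(N) = -2 + 3 = 1)
j(U, z) = (-1 + U)**2 (j(U, z) = (U - 1*1)**2 = (U - 1)**2 = (-1 + U)**2)
L = -17802 (L = -18 + 6*(-76*(-33 + 72)) = -18 + 6*(-76*39) = -18 + 6*(-2964) = -18 - 17784 = -17802)
j(-44, W) + L = (-1 - 44)**2 - 17802 = (-45)**2 - 17802 = 2025 - 17802 = -15777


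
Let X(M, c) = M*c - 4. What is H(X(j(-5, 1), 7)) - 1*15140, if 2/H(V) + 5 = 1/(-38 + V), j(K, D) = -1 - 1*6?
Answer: -3452011/228 ≈ -15140.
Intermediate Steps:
j(K, D) = -7 (j(K, D) = -1 - 6 = -7)
X(M, c) = -4 + M*c
H(V) = 2/(-5 + 1/(-38 + V))
H(X(j(-5, 1), 7)) - 1*15140 = 2*(38 - (-4 - 7*7))/(-191 + 5*(-4 - 7*7)) - 1*15140 = 2*(38 - (-4 - 49))/(-191 + 5*(-4 - 49)) - 15140 = 2*(38 - 1*(-53))/(-191 + 5*(-53)) - 15140 = 2*(38 + 53)/(-191 - 265) - 15140 = 2*91/(-456) - 15140 = 2*(-1/456)*91 - 15140 = -91/228 - 15140 = -3452011/228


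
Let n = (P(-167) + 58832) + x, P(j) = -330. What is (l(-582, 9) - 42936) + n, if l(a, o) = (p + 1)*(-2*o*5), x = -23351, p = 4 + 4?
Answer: -8595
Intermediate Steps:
p = 8
l(a, o) = -90*o (l(a, o) = (8 + 1)*(-2*o*5) = 9*(-10*o) = -90*o)
n = 35151 (n = (-330 + 58832) - 23351 = 58502 - 23351 = 35151)
(l(-582, 9) - 42936) + n = (-90*9 - 42936) + 35151 = (-810 - 42936) + 35151 = -43746 + 35151 = -8595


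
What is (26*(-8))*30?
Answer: -6240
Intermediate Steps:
(26*(-8))*30 = -208*30 = -6240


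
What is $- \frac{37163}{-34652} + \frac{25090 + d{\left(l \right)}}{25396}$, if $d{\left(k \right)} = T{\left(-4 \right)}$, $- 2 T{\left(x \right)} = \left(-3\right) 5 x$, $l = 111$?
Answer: $\frac{64720381}{31429364} \approx 2.0592$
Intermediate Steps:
$T{\left(x \right)} = \frac{15 x}{2}$ ($T{\left(x \right)} = - \frac{\left(-3\right) 5 x}{2} = - \frac{\left(-15\right) x}{2} = \frac{15 x}{2}$)
$d{\left(k \right)} = -30$ ($d{\left(k \right)} = \frac{15}{2} \left(-4\right) = -30$)
$- \frac{37163}{-34652} + \frac{25090 + d{\left(l \right)}}{25396} = - \frac{37163}{-34652} + \frac{25090 - 30}{25396} = \left(-37163\right) \left(- \frac{1}{34652}\right) + 25060 \cdot \frac{1}{25396} = \frac{37163}{34652} + \frac{895}{907} = \frac{64720381}{31429364}$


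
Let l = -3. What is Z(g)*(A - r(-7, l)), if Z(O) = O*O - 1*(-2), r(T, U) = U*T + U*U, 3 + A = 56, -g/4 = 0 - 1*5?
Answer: 9246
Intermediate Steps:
g = 20 (g = -4*(0 - 1*5) = -4*(0 - 5) = -4*(-5) = 20)
A = 53 (A = -3 + 56 = 53)
r(T, U) = U**2 + T*U (r(T, U) = T*U + U**2 = U**2 + T*U)
Z(O) = 2 + O**2 (Z(O) = O**2 + 2 = 2 + O**2)
Z(g)*(A - r(-7, l)) = (2 + 20**2)*(53 - (-3)*(-7 - 3)) = (2 + 400)*(53 - (-3)*(-10)) = 402*(53 - 1*30) = 402*(53 - 30) = 402*23 = 9246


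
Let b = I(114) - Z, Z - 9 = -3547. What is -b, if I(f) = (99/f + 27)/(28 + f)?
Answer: -19092107/5396 ≈ -3538.2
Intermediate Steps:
Z = -3538 (Z = 9 - 3547 = -3538)
I(f) = (27 + 99/f)/(28 + f)
b = 19092107/5396 (b = 9*(11 + 3*114)/(114*(28 + 114)) - 1*(-3538) = 9*(1/114)*(11 + 342)/142 + 3538 = 9*(1/114)*(1/142)*353 + 3538 = 1059/5396 + 3538 = 19092107/5396 ≈ 3538.2)
-b = -1*19092107/5396 = -19092107/5396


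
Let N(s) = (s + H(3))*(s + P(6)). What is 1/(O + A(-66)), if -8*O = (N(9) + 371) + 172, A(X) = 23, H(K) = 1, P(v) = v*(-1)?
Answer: -8/389 ≈ -0.020566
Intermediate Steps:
P(v) = -v
N(s) = (1 + s)*(-6 + s) (N(s) = (s + 1)*(s - 1*6) = (1 + s)*(s - 6) = (1 + s)*(-6 + s))
O = -573/8 (O = -(((-6 + 9**2 - 5*9) + 371) + 172)/8 = -(((-6 + 81 - 45) + 371) + 172)/8 = -((30 + 371) + 172)/8 = -(401 + 172)/8 = -1/8*573 = -573/8 ≈ -71.625)
1/(O + A(-66)) = 1/(-573/8 + 23) = 1/(-389/8) = -8/389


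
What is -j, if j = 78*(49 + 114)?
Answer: -12714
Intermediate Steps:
j = 12714 (j = 78*163 = 12714)
-j = -1*12714 = -12714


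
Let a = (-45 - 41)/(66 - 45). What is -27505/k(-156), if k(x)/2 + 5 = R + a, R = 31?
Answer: -115521/184 ≈ -627.83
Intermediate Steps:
a = -86/21 ≈ -4.0952
k(x) = 920/21 (k(x) = -10 + 2*(31 - 86/21) = -10 + 2*(565/21) = -10 + 1130/21 = 920/21)
-27505/k(-156) = -27505/920/21 = -27505*21/920 = -115521/184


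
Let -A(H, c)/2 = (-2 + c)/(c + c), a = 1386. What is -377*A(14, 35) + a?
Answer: 60951/35 ≈ 1741.5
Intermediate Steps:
A(H, c) = -(-2 + c)/c (A(H, c) = -2*(-2 + c)/(c + c) = -2*(-2 + c)/(2*c) = -2*(-2 + c)*1/(2*c) = -(-2 + c)/c)
-377*A(14, 35) + a = -377*(2 - 1*35)/35 + 1386 = -377*(2 - 35)/35 + 1386 = -377*(-33)/35 + 1386 = -377*(-33/35) + 1386 = 12441/35 + 1386 = 60951/35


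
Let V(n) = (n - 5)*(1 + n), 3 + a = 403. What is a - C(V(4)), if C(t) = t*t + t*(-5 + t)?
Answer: 325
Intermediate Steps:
a = 400 (a = -3 + 403 = 400)
V(n) = (1 + n)*(-5 + n) (V(n) = (-5 + n)*(1 + n) = (1 + n)*(-5 + n))
C(t) = t² + t*(-5 + t)
a - C(V(4)) = 400 - (-5 + 4² - 4*4)*(-5 + 2*(-5 + 4² - 4*4)) = 400 - (-5 + 16 - 16)*(-5 + 2*(-5 + 16 - 16)) = 400 - (-5)*(-5 + 2*(-5)) = 400 - (-5)*(-5 - 10) = 400 - (-5)*(-15) = 400 - 1*75 = 400 - 75 = 325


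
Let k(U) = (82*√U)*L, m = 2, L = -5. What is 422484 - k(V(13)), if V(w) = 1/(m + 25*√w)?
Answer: 422484 + 410/√(2 + 25*√13) ≈ 4.2253e+5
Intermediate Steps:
V(w) = 1/(2 + 25*√w)
k(U) = -410*√U (k(U) = (82*√U)*(-5) = -410*√U)
422484 - k(V(13)) = 422484 - (-410)*√(1/(2 + 25*√13)) = 422484 - (-410)/√(2 + 25*√13) = 422484 + 410/√(2 + 25*√13)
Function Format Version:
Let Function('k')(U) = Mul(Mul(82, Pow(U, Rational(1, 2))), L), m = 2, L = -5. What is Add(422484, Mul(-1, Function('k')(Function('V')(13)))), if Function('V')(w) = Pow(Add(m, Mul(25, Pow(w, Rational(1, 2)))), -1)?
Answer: Add(422484, Mul(410, Pow(Add(2, Mul(25, Pow(13, Rational(1, 2)))), Rational(-1, 2)))) ≈ 4.2253e+5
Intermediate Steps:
Function('V')(w) = Pow(Add(2, Mul(25, Pow(w, Rational(1, 2)))), -1)
Function('k')(U) = Mul(-410, Pow(U, Rational(1, 2))) (Function('k')(U) = Mul(Mul(82, Pow(U, Rational(1, 2))), -5) = Mul(-410, Pow(U, Rational(1, 2))))
Add(422484, Mul(-1, Function('k')(Function('V')(13)))) = Add(422484, Mul(-1, Mul(-410, Pow(Pow(Add(2, Mul(25, Pow(13, Rational(1, 2)))), -1), Rational(1, 2))))) = Add(422484, Mul(-1, Mul(-410, Pow(Add(2, Mul(25, Pow(13, Rational(1, 2)))), Rational(-1, 2))))) = Add(422484, Mul(410, Pow(Add(2, Mul(25, Pow(13, Rational(1, 2)))), Rational(-1, 2))))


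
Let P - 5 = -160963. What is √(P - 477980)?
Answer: I*√638938 ≈ 799.34*I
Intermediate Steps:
P = -160958 (P = 5 - 160963 = -160958)
√(P - 477980) = √(-160958 - 477980) = √(-638938) = I*√638938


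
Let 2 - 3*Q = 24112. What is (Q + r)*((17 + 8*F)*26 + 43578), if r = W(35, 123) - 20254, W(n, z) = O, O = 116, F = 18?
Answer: -4037204336/3 ≈ -1.3457e+9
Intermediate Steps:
Q = -24110/3 (Q = ⅔ - ⅓*24112 = ⅔ - 24112/3 = -24110/3 ≈ -8036.7)
W(n, z) = 116
r = -20138 (r = 116 - 20254 = -20138)
(Q + r)*((17 + 8*F)*26 + 43578) = (-24110/3 - 20138)*((17 + 8*18)*26 + 43578) = -84524*((17 + 144)*26 + 43578)/3 = -84524*(161*26 + 43578)/3 = -84524*(4186 + 43578)/3 = -84524/3*47764 = -4037204336/3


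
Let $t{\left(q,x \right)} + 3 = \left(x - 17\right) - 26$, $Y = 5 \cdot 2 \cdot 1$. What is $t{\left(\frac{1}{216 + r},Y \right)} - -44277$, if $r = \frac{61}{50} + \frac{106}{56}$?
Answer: $44241$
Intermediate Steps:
$r = \frac{2179}{700}$ ($r = 61 \cdot \frac{1}{50} + 106 \cdot \frac{1}{56} = \frac{61}{50} + \frac{53}{28} = \frac{2179}{700} \approx 3.1129$)
$Y = 10$ ($Y = 10 \cdot 1 = 10$)
$t{\left(q,x \right)} = -46 + x$ ($t{\left(q,x \right)} = -3 + \left(\left(x - 17\right) - 26\right) = -3 + \left(\left(-17 + x\right) - 26\right) = -3 + \left(-43 + x\right) = -46 + x$)
$t{\left(\frac{1}{216 + r},Y \right)} - -44277 = \left(-46 + 10\right) - -44277 = -36 + 44277 = 44241$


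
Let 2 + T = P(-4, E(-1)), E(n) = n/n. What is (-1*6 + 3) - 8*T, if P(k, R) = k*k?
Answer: -115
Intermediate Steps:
E(n) = 1
P(k, R) = k**2
T = 14 (T = -2 + (-4)**2 = -2 + 16 = 14)
(-1*6 + 3) - 8*T = (-1*6 + 3) - 8*14 = (-6 + 3) - 112 = -3 - 112 = -115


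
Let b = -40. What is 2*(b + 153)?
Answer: 226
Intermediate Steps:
2*(b + 153) = 2*(-40 + 153) = 2*113 = 226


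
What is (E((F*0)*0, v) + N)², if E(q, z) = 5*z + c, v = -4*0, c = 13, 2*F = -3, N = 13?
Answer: 676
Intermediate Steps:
F = -3/2 (F = (½)*(-3) = -3/2 ≈ -1.5000)
v = 0
E(q, z) = 13 + 5*z (E(q, z) = 5*z + 13 = 13 + 5*z)
(E((F*0)*0, v) + N)² = ((13 + 5*0) + 13)² = ((13 + 0) + 13)² = (13 + 13)² = 26² = 676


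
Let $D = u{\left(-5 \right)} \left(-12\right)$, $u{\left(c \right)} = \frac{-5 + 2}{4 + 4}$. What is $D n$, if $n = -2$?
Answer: $-9$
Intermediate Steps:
$u{\left(c \right)} = - \frac{3}{8}$
$D = \frac{9}{2}$ ($D = \left(- \frac{3}{8}\right) \left(-12\right) = \frac{9}{2} \approx 4.5$)
$D n = \frac{9}{2} \left(-2\right) = -9$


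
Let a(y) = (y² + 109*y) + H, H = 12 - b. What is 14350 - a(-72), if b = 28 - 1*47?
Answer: 16983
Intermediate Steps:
b = -19 (b = 28 - 47 = -19)
H = 31 (H = 12 - 1*(-19) = 12 + 19 = 31)
a(y) = 31 + y² + 109*y (a(y) = (y² + 109*y) + 31 = 31 + y² + 109*y)
14350 - a(-72) = 14350 - (31 + (-72)² + 109*(-72)) = 14350 - (31 + 5184 - 7848) = 14350 - 1*(-2633) = 14350 + 2633 = 16983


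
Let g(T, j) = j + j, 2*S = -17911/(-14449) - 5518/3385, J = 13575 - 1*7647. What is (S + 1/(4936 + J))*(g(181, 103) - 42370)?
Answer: 1093174338442099/132839193340 ≈ 8229.3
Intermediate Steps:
J = 5928 (J = 13575 - 7647 = 5928)
S = -19100847/97819730 (S = (-17911/(-14449) - 5518/3385)/2 = (-17911*(-1/14449) - 5518*1/3385)/2 = (17911/14449 - 5518/3385)/2 = (½)*(-19100847/48909865) = -19100847/97819730 ≈ -0.19527)
g(T, j) = 2*j
(S + 1/(4936 + J))*(g(181, 103) - 42370) = (-19100847/97819730 + 1/(4936 + 5928))*(2*103 - 42370) = (-19100847/97819730 + 1/10864)*(206 - 42370) = (-19100847/97819730 + 1/10864)*(-42164) = -103706891039/531356773360*(-42164) = 1093174338442099/132839193340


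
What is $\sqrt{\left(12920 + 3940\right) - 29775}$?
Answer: $3 i \sqrt{1435} \approx 113.64 i$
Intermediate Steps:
$\sqrt{\left(12920 + 3940\right) - 29775} = \sqrt{16860 - 29775} = \sqrt{-12915} = 3 i \sqrt{1435}$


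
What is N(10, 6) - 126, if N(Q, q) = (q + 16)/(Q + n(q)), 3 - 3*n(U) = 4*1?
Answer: -3588/29 ≈ -123.72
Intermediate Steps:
n(U) = -⅓ (n(U) = 1 - 4/3 = -⅓)
N(Q, q) = (16 + q)/(-⅓ + Q) (N(Q, q) = (q + 16)/(Q - ⅓) = (16 + q)/(-⅓ + Q))
N(10, 6) - 126 = 3*(16 + 6)/(-1 + 3*10) - 126 = 3*22/(-1 + 30) - 126 = 3*22/29 - 126 = 3*(1/29)*22 - 126 = 66/29 - 126 = -3588/29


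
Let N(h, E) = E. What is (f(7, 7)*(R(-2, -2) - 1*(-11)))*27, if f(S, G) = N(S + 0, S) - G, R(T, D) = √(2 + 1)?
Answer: 0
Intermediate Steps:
R(T, D) = √3
f(S, G) = S - G
(f(7, 7)*(R(-2, -2) - 1*(-11)))*27 = ((7 - 1*7)*(√3 - 1*(-11)))*27 = ((7 - 7)*(√3 + 11))*27 = (0*(11 + √3))*27 = 0*27 = 0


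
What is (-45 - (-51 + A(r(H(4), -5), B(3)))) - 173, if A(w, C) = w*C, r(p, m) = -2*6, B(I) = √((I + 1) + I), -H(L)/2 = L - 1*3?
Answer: -167 + 12*√7 ≈ -135.25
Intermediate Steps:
H(L) = 6 - 2*L (H(L) = -2*(L - 1*3) = -2*(L - 3) = -2*(-3 + L) = 6 - 2*L)
B(I) = √(1 + 2*I) (B(I) = √((1 + I) + I) = √(1 + 2*I))
r(p, m) = -12
A(w, C) = C*w
(-45 - (-51 + A(r(H(4), -5), B(3)))) - 173 = (-45 - (-51 + √(1 + 2*3)*(-12))) - 173 = (-45 - (-51 + √(1 + 6)*(-12))) - 173 = (-45 - (-51 + √7*(-12))) - 173 = (-45 - (-51 - 12*√7)) - 173 = (-45 + (51 + 12*√7)) - 173 = (6 + 12*√7) - 173 = -167 + 12*√7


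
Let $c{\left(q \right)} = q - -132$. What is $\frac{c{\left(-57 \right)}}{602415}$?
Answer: $\frac{5}{40161} \approx 0.0001245$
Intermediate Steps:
$c{\left(q \right)} = 132 + q$ ($c{\left(q \right)} = q + 132 = 132 + q$)
$\frac{c{\left(-57 \right)}}{602415} = \frac{132 - 57}{602415} = 75 \cdot \frac{1}{602415} = \frac{5}{40161}$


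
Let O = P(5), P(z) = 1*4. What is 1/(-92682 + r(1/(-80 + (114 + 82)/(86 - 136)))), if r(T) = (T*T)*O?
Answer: -1100401/101987364857 ≈ -1.0790e-5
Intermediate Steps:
P(z) = 4
O = 4
r(T) = 4*T² (r(T) = (T*T)*4 = T²*4 = 4*T²)
1/(-92682 + r(1/(-80 + (114 + 82)/(86 - 136)))) = 1/(-92682 + 4*(1/(-80 + (114 + 82)/(86 - 136)))²) = 1/(-92682 + 4*(1/(-80 + 196/(-50)))²) = 1/(-92682 + 4*(1/(-80 + 196*(-1/50)))²) = 1/(-92682 + 4*(1/(-80 - 98/25))²) = 1/(-92682 + 4*(1/(-2098/25))²) = 1/(-92682 + 4*(-25/2098)²) = 1/(-92682 + 4*(625/4401604)) = 1/(-92682 + 625/1100401) = 1/(-101987364857/1100401) = -1100401/101987364857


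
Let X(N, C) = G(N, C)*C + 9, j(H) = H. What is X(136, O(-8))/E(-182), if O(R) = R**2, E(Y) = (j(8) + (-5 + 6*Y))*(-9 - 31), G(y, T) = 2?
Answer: 137/43560 ≈ 0.0031451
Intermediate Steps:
E(Y) = -120 - 240*Y (E(Y) = (8 + (-5 + 6*Y))*(-9 - 31) = (3 + 6*Y)*(-40) = -120 - 240*Y)
X(N, C) = 9 + 2*C (X(N, C) = 2*C + 9 = 9 + 2*C)
X(136, O(-8))/E(-182) = (9 + 2*(-8)**2)/(-120 - 240*(-182)) = (9 + 2*64)/(-120 + 43680) = (9 + 128)/43560 = 137*(1/43560) = 137/43560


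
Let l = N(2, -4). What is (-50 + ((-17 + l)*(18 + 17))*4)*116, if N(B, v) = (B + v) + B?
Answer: -281880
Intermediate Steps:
N(B, v) = v + 2*B
l = 0 (l = -4 + 2*2 = -4 + 4 = 0)
(-50 + ((-17 + l)*(18 + 17))*4)*116 = (-50 + ((-17 + 0)*(18 + 17))*4)*116 = (-50 - 17*35*4)*116 = (-50 - 595*4)*116 = (-50 - 2380)*116 = -2430*116 = -281880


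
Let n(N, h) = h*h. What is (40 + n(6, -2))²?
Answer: 1936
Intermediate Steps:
n(N, h) = h²
(40 + n(6, -2))² = (40 + (-2)²)² = (40 + 4)² = 44² = 1936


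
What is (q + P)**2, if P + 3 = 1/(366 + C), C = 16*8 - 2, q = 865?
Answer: 179865051025/242064 ≈ 7.4305e+5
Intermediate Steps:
C = 126 (C = 128 - 2 = 126)
P = -1475/492 (P = -3 + 1/(366 + 126) = -3 + 1/492 = -1475/492 ≈ -2.9980)
(q + P)**2 = (865 - 1475/492)**2 = (424105/492)**2 = 179865051025/242064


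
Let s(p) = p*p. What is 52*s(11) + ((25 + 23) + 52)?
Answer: 6392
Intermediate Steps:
s(p) = p**2
52*s(11) + ((25 + 23) + 52) = 52*11**2 + ((25 + 23) + 52) = 52*121 + (48 + 52) = 6292 + 100 = 6392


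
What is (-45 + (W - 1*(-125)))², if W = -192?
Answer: 12544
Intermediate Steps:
(-45 + (W - 1*(-125)))² = (-45 + (-192 - 1*(-125)))² = (-45 + (-192 + 125))² = (-45 - 67)² = (-112)² = 12544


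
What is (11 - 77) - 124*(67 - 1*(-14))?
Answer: -10110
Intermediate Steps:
(11 - 77) - 124*(67 - 1*(-14)) = -66 - 124*(67 + 14) = -66 - 124*81 = -66 - 10044 = -10110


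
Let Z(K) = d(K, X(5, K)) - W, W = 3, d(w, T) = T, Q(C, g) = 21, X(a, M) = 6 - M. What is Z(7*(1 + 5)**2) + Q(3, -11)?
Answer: -228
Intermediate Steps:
Z(K) = 3 - K (Z(K) = (6 - K) - 1*3 = (6 - K) - 3 = 3 - K)
Z(7*(1 + 5)**2) + Q(3, -11) = (3 - 7*(1 + 5)**2) + 21 = (3 - 7*6**2) + 21 = (3 - 7*36) + 21 = (3 - 1*252) + 21 = (3 - 252) + 21 = -249 + 21 = -228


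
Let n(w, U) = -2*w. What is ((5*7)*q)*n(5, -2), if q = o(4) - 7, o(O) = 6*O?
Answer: -5950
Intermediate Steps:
q = 17 (q = 6*4 - 7 = 24 - 7 = 17)
((5*7)*q)*n(5, -2) = ((5*7)*17)*(-2*5) = (35*17)*(-10) = 595*(-10) = -5950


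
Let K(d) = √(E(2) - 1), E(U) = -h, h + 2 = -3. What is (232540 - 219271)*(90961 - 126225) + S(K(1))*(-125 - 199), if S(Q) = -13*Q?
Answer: -467909592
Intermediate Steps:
h = -5 (h = -2 - 3 = -5)
E(U) = 5 (E(U) = -1*(-5) = 5)
K(d) = 2 (K(d) = √(5 - 1) = √4 = 2)
(232540 - 219271)*(90961 - 126225) + S(K(1))*(-125 - 199) = (232540 - 219271)*(90961 - 126225) + (-13*2)*(-125 - 199) = 13269*(-35264) - 26*(-324) = -467918016 + 8424 = -467909592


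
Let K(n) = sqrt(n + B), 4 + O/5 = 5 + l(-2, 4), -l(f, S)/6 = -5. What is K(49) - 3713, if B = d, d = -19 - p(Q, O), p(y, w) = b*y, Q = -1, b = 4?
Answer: -3713 + sqrt(34) ≈ -3707.2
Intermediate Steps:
l(f, S) = 30 (l(f, S) = -6*(-5) = 30)
O = 155 (O = -20 + 5*(5 + 30) = -20 + 5*35 = -20 + 175 = 155)
p(y, w) = 4*y
d = -15 (d = -19 - 4*(-1) = -19 - 1*(-4) = -19 + 4 = -15)
B = -15
K(n) = sqrt(-15 + n) (K(n) = sqrt(n - 15) = sqrt(-15 + n))
K(49) - 3713 = sqrt(-15 + 49) - 3713 = sqrt(34) - 3713 = -3713 + sqrt(34)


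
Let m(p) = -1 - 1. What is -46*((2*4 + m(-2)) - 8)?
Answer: 92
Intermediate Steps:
m(p) = -2
-46*((2*4 + m(-2)) - 8) = -46*((2*4 - 2) - 8) = -46*((8 - 2) - 8) = -46*(6 - 8) = -46*(-2) = 92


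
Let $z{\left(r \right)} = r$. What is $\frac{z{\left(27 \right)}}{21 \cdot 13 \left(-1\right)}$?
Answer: $- \frac{9}{91} \approx -0.098901$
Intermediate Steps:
$\frac{z{\left(27 \right)}}{21 \cdot 13 \left(-1\right)} = \frac{27}{21 \cdot 13 \left(-1\right)} = \frac{27}{273 \left(-1\right)} = \frac{27}{-273} = 27 \left(- \frac{1}{273}\right) = - \frac{9}{91}$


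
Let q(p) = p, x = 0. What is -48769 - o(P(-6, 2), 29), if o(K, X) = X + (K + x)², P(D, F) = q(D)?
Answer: -48834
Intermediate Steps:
P(D, F) = D
o(K, X) = X + K² (o(K, X) = X + (K + 0)² = X + K²)
-48769 - o(P(-6, 2), 29) = -48769 - (29 + (-6)²) = -48769 - (29 + 36) = -48769 - 1*65 = -48769 - 65 = -48834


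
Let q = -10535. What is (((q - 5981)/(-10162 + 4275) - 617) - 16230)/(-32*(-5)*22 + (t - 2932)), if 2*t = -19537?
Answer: 198323546/108091207 ≈ 1.8348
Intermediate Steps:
t = -19537/2 (t = (½)*(-19537) = -19537/2 ≈ -9768.5)
(((q - 5981)/(-10162 + 4275) - 617) - 16230)/(-32*(-5)*22 + (t - 2932)) = (((-10535 - 5981)/(-10162 + 4275) - 617) - 16230)/(-32*(-5)*22 + (-19537/2 - 2932)) = ((-16516/(-5887) - 617) - 16230)/(160*22 - 25401/2) = ((-16516*(-1/5887) - 617) - 16230)/(3520 - 25401/2) = ((16516/5887 - 617) - 16230)/(-18361/2) = (-3615763/5887 - 16230)*(-2/18361) = -99161773/5887*(-2/18361) = 198323546/108091207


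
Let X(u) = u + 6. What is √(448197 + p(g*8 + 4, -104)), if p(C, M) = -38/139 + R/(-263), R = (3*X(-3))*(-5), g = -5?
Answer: √598976720472430/36557 ≈ 669.47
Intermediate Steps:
X(u) = 6 + u
R = -45 (R = (3*(6 - 3))*(-5) = (3*3)*(-5) = 9*(-5) = -45)
p(C, M) = -3739/36557 (p(C, M) = -38/139 - 45/(-263) = -38*1/139 - 45*(-1/263) = -38/139 + 45/263 = -3739/36557)
√(448197 + p(g*8 + 4, -104)) = √(448197 - 3739/36557) = √(16384733990/36557) = √598976720472430/36557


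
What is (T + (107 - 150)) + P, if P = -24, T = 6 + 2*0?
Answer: -61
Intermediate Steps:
T = 6 (T = 6 + 0 = 6)
(T + (107 - 150)) + P = (6 + (107 - 150)) - 24 = (6 - 43) - 24 = -37 - 24 = -61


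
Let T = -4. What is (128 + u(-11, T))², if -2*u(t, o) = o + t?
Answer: 73441/4 ≈ 18360.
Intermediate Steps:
u(t, o) = -o/2 - t/2 (u(t, o) = -(o + t)/2 = -o/2 - t/2)
(128 + u(-11, T))² = (128 + (-½*(-4) - ½*(-11)))² = (128 + (2 + 11/2))² = (128 + 15/2)² = (271/2)² = 73441/4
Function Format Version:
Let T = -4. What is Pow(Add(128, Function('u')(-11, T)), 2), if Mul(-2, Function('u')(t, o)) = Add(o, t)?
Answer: Rational(73441, 4) ≈ 18360.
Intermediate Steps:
Function('u')(t, o) = Add(Mul(Rational(-1, 2), o), Mul(Rational(-1, 2), t)) (Function('u')(t, o) = Mul(Rational(-1, 2), Add(o, t)) = Add(Mul(Rational(-1, 2), o), Mul(Rational(-1, 2), t)))
Pow(Add(128, Function('u')(-11, T)), 2) = Pow(Add(128, Add(Mul(Rational(-1, 2), -4), Mul(Rational(-1, 2), -11))), 2) = Pow(Add(128, Add(2, Rational(11, 2))), 2) = Pow(Add(128, Rational(15, 2)), 2) = Pow(Rational(271, 2), 2) = Rational(73441, 4)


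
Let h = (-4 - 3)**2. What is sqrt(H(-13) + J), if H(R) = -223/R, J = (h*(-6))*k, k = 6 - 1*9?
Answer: sqrt(151957)/13 ≈ 29.986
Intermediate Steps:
k = -3 (k = 6 - 9 = -3)
h = 49 (h = (-7)**2 = 49)
J = 882 (J = (49*(-6))*(-3) = -294*(-3) = 882)
sqrt(H(-13) + J) = sqrt(-223/(-13) + 882) = sqrt(-223*(-1/13) + 882) = sqrt(223/13 + 882) = sqrt(11689/13) = sqrt(151957)/13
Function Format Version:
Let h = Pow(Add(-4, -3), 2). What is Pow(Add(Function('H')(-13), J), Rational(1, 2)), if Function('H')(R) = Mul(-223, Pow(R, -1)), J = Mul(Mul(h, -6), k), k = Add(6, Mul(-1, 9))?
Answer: Mul(Rational(1, 13), Pow(151957, Rational(1, 2))) ≈ 29.986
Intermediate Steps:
k = -3 (k = Add(6, -9) = -3)
h = 49 (h = Pow(-7, 2) = 49)
J = 882 (J = Mul(Mul(49, -6), -3) = Mul(-294, -3) = 882)
Pow(Add(Function('H')(-13), J), Rational(1, 2)) = Pow(Add(Mul(-223, Pow(-13, -1)), 882), Rational(1, 2)) = Pow(Add(Mul(-223, Rational(-1, 13)), 882), Rational(1, 2)) = Pow(Add(Rational(223, 13), 882), Rational(1, 2)) = Pow(Rational(11689, 13), Rational(1, 2)) = Mul(Rational(1, 13), Pow(151957, Rational(1, 2)))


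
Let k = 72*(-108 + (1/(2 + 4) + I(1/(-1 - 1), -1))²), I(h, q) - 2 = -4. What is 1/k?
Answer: -1/7534 ≈ -0.00013273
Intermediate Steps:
I(h, q) = -2 (I(h, q) = 2 - 4 = -2)
k = -7534 (k = 72*(-108 + (1/(2 + 4) - 2)²) = 72*(-108 + (1/6 - 2)²) = 72*(-108 + (⅙ - 2)²) = 72*(-108 + (-11/6)²) = 72*(-108 + 121/36) = 72*(-3767/36) = -7534)
1/k = 1/(-7534) = -1/7534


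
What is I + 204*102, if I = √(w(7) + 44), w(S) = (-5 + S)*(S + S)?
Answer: 20808 + 6*√2 ≈ 20817.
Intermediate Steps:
w(S) = 2*S*(-5 + S) (w(S) = (-5 + S)*(2*S) = 2*S*(-5 + S))
I = 6*√2 (I = √(2*7*(-5 + 7) + 44) = √(2*7*2 + 44) = √(28 + 44) = √72 = 6*√2 ≈ 8.4853)
I + 204*102 = 6*√2 + 204*102 = 6*√2 + 20808 = 20808 + 6*√2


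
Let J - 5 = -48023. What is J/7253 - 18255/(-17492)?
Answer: -707527341/126869476 ≈ -5.5768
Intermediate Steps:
J = -48018 (J = 5 - 48023 = -48018)
J/7253 - 18255/(-17492) = -48018/7253 - 18255/(-17492) = -48018*1/7253 - 18255*(-1/17492) = -48018/7253 + 18255/17492 = -707527341/126869476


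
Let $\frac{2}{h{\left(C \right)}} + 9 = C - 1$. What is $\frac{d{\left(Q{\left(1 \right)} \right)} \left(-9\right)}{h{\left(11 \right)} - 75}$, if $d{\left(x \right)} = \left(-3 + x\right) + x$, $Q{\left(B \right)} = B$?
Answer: $- \frac{9}{73} \approx -0.12329$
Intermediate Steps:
$h{\left(C \right)} = \frac{2}{-10 + C}$ ($h{\left(C \right)} = \frac{2}{-9 + \left(C - 1\right)} = \frac{2}{-9 + \left(-1 + C\right)} = \frac{2}{-10 + C}$)
$d{\left(x \right)} = -3 + 2 x$
$\frac{d{\left(Q{\left(1 \right)} \right)} \left(-9\right)}{h{\left(11 \right)} - 75} = \frac{\left(-3 + 2 \cdot 1\right) \left(-9\right)}{\frac{2}{-10 + 11} - 75} = \frac{\left(-3 + 2\right) \left(-9\right)}{\frac{2}{1} - 75} = \frac{\left(-1\right) \left(-9\right)}{2 \cdot 1 - 75} = \frac{9}{2 - 75} = \frac{9}{-73} = 9 \left(- \frac{1}{73}\right) = - \frac{9}{73}$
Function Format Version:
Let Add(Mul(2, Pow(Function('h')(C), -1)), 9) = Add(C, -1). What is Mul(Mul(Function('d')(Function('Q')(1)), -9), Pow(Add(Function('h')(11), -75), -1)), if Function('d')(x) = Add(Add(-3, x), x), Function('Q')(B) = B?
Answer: Rational(-9, 73) ≈ -0.12329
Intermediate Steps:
Function('h')(C) = Mul(2, Pow(Add(-10, C), -1)) (Function('h')(C) = Mul(2, Pow(Add(-9, Add(C, -1)), -1)) = Mul(2, Pow(Add(-9, Add(-1, C)), -1)) = Mul(2, Pow(Add(-10, C), -1)))
Function('d')(x) = Add(-3, Mul(2, x))
Mul(Mul(Function('d')(Function('Q')(1)), -9), Pow(Add(Function('h')(11), -75), -1)) = Mul(Mul(Add(-3, Mul(2, 1)), -9), Pow(Add(Mul(2, Pow(Add(-10, 11), -1)), -75), -1)) = Mul(Mul(Add(-3, 2), -9), Pow(Add(Mul(2, Pow(1, -1)), -75), -1)) = Mul(Mul(-1, -9), Pow(Add(Mul(2, 1), -75), -1)) = Mul(9, Pow(Add(2, -75), -1)) = Mul(9, Pow(-73, -1)) = Mul(9, Rational(-1, 73)) = Rational(-9, 73)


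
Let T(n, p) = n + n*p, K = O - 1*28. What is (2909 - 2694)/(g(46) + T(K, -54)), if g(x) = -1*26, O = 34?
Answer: -5/8 ≈ -0.62500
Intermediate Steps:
g(x) = -26
K = 6 (K = 34 - 1*28 = 34 - 28 = 6)
(2909 - 2694)/(g(46) + T(K, -54)) = (2909 - 2694)/(-26 + 6*(1 - 54)) = 215/(-26 + 6*(-53)) = 215/(-26 - 318) = 215/(-344) = 215*(-1/344) = -5/8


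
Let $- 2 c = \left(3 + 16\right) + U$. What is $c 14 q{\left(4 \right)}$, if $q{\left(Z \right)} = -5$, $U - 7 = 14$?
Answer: $1400$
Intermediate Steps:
$U = 21$ ($U = 7 + 14 = 21$)
$c = -20$ ($c = - \frac{\left(3 + 16\right) + 21}{2} = - \frac{19 + 21}{2} = \left(- \frac{1}{2}\right) 40 = -20$)
$c 14 q{\left(4 \right)} = \left(-20\right) 14 \left(-5\right) = \left(-280\right) \left(-5\right) = 1400$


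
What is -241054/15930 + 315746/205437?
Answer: -157771549/11605005 ≈ -13.595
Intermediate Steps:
-241054/15930 + 315746/205437 = -241054*1/15930 + 315746*(1/205437) = -120527/7965 + 6718/4371 = -157771549/11605005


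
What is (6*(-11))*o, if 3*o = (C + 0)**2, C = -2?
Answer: -88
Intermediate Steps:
o = 4/3 (o = (-2 + 0)**2/3 = (1/3)*(-2)**2 = (1/3)*4 = 4/3 ≈ 1.3333)
(6*(-11))*o = (6*(-11))*(4/3) = -66*4/3 = -88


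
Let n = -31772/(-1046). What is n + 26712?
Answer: 13986262/523 ≈ 26742.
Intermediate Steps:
n = 15886/523 (n = -31772*(-1/1046) = 15886/523 ≈ 30.375)
n + 26712 = 15886/523 + 26712 = 13986262/523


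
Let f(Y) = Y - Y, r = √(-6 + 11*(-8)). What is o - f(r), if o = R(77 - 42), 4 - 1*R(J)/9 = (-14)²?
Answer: -1728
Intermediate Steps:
r = I*√94 (r = √(-6 - 88) = √(-94) = I*√94 ≈ 9.6954*I)
f(Y) = 0
R(J) = -1728 (R(J) = 36 - 9*(-14)² = 36 - 9*196 = 36 - 1764 = -1728)
o = -1728
o - f(r) = -1728 - 1*0 = -1728 + 0 = -1728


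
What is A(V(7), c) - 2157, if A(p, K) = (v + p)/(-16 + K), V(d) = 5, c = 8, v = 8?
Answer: -17269/8 ≈ -2158.6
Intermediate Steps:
A(p, K) = (8 + p)/(-16 + K)
A(V(7), c) - 2157 = (8 + 5)/(-16 + 8) - 2157 = 13/(-8) - 2157 = -1/8*13 - 2157 = -13/8 - 2157 = -17269/8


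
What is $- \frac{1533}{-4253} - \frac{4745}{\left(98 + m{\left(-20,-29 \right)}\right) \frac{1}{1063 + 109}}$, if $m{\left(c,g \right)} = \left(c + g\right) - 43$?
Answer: $- \frac{11825759611}{12759} \approx -9.2686 \cdot 10^{5}$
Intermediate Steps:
$m{\left(c,g \right)} = -43 + c + g$
$- \frac{1533}{-4253} - \frac{4745}{\left(98 + m{\left(-20,-29 \right)}\right) \frac{1}{1063 + 109}} = - \frac{1533}{-4253} - \frac{4745}{\left(98 - 92\right) \frac{1}{1063 + 109}} = \left(-1533\right) \left(- \frac{1}{4253}\right) - \frac{4745}{\left(98 - 92\right) \frac{1}{1172}} = \frac{1533}{4253} - \frac{4745}{6 \cdot \frac{1}{1172}} = \frac{1533}{4253} - \frac{4745}{\frac{3}{586}} = \frac{1533}{4253} - \frac{2780570}{3} = - \frac{11825759611}{12759}$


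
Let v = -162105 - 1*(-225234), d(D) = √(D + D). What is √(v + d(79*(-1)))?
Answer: √(63129 + I*√158) ≈ 251.25 + 0.025*I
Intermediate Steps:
d(D) = √2*√D (d(D) = √(2*D) = √2*√D)
v = 63129 (v = -162105 + 225234 = 63129)
√(v + d(79*(-1))) = √(63129 + √2*√(79*(-1))) = √(63129 + √2*√(-79)) = √(63129 + √2*(I*√79)) = √(63129 + I*√158)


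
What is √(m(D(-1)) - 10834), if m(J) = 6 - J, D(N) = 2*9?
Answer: I*√10846 ≈ 104.14*I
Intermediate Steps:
D(N) = 18
√(m(D(-1)) - 10834) = √((6 - 1*18) - 10834) = √((6 - 18) - 10834) = √(-12 - 10834) = √(-10846) = I*√10846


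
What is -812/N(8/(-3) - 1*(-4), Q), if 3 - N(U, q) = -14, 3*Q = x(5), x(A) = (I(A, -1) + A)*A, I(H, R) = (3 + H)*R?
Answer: -812/17 ≈ -47.765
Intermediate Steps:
I(H, R) = R*(3 + H)
x(A) = -3*A (x(A) = (-(3 + A) + A)*A = ((-3 - A) + A)*A = -3*A)
Q = -5 (Q = (-3*5)/3 = (1/3)*(-15) = -5)
N(U, q) = 17 (N(U, q) = 3 - 1*(-14) = 3 + 14 = 17)
-812/N(8/(-3) - 1*(-4), Q) = -812/17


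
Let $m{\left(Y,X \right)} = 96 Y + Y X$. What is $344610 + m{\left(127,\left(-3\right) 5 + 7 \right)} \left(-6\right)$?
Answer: $277554$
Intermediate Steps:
$m{\left(Y,X \right)} = 96 Y + X Y$
$344610 + m{\left(127,\left(-3\right) 5 + 7 \right)} \left(-6\right) = 344610 + 127 \left(96 + \left(\left(-3\right) 5 + 7\right)\right) \left(-6\right) = 344610 + 127 \left(96 + \left(-15 + 7\right)\right) \left(-6\right) = 344610 + 127 \left(96 - 8\right) \left(-6\right) = 344610 + 127 \cdot 88 \left(-6\right) = 344610 + 11176 \left(-6\right) = 344610 - 67056 = 277554$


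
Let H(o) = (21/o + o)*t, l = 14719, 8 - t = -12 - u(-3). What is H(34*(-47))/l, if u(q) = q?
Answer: -2553625/1383586 ≈ -1.8457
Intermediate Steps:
t = 17 (t = 8 - (-12 - 1*(-3)) = 8 - (-12 + 3) = 8 - 1*(-9) = 8 + 9 = 17)
H(o) = 17*o + 357/o (H(o) = (21/o + o)*17 = (o + 21/o)*17 = 17*o + 357/o)
H(34*(-47))/l = (17*(34*(-47)) + 357/((34*(-47))))/14719 = (17*(-1598) + 357/(-1598))*(1/14719) = (-27166 + 357*(-1/1598))*(1/14719) = (-27166 - 21/94)*(1/14719) = -2553625/94*1/14719 = -2553625/1383586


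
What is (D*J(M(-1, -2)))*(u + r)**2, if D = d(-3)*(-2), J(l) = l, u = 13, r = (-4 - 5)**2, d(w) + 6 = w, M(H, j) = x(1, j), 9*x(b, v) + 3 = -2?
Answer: -88360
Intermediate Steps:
x(b, v) = -5/9 (x(b, v) = -1/3 + (1/9)*(-2) = -1/3 - 2/9 = -5/9)
M(H, j) = -5/9
d(w) = -6 + w
r = 81 (r = (-9)**2 = 81)
D = 18 (D = (-6 - 3)*(-2) = -9*(-2) = 18)
(D*J(M(-1, -2)))*(u + r)**2 = (18*(-5/9))*(13 + 81)**2 = -10*94**2 = -10*8836 = -88360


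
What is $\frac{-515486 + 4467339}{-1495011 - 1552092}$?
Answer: $- \frac{3951853}{3047103} \approx -1.2969$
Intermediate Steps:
$\frac{-515486 + 4467339}{-1495011 - 1552092} = \frac{3951853}{-3047103} = 3951853 \left(- \frac{1}{3047103}\right) = - \frac{3951853}{3047103}$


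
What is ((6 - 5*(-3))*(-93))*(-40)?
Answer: 78120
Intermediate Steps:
((6 - 5*(-3))*(-93))*(-40) = ((6 + 15)*(-93))*(-40) = (21*(-93))*(-40) = -1953*(-40) = 78120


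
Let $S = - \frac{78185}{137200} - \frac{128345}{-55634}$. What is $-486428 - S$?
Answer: $- \frac{371291078948411}{763298480} \approx -4.8643 \cdot 10^{5}$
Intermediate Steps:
$S = \frac{1325918971}{763298480}$ ($S = \left(-78185\right) \frac{1}{137200} - - \frac{128345}{55634} = - \frac{15637}{27440} + \frac{128345}{55634} = \frac{1325918971}{763298480} \approx 1.7371$)
$-486428 - S = -486428 - \frac{1325918971}{763298480} = - \frac{371291078948411}{763298480}$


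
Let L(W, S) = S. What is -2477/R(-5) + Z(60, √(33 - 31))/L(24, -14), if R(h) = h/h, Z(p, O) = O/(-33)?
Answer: -2477 + √2/462 ≈ -2477.0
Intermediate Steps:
Z(p, O) = -O/33 (Z(p, O) = O*(-1/33) = -O/33)
R(h) = 1
-2477/R(-5) + Z(60, √(33 - 31))/L(24, -14) = -2477/1 - √(33 - 31)/33/(-14) = -2477*1 - √2/33*(-1/14) = -2477 + √2/462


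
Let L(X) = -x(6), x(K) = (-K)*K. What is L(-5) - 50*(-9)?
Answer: 486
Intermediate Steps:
x(K) = -K²
L(X) = 36 (L(X) = -(-1)*6² = -(-1)*36 = -1*(-36) = 36)
L(-5) - 50*(-9) = 36 - 50*(-9) = 36 + 450 = 486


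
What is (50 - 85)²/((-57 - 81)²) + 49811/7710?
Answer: 159674239/24471540 ≈ 6.5249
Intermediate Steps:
(50 - 85)²/((-57 - 81)²) + 49811/7710 = (-35)²/((-138)²) + 49811*(1/7710) = 1225/19044 + 49811/7710 = 159674239/24471540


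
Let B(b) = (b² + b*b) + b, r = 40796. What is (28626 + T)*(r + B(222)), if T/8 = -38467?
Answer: -38959848460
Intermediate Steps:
T = -307736 (T = 8*(-38467) = -307736)
B(b) = b + 2*b² (B(b) = (b² + b²) + b = 2*b² + b = b + 2*b²)
(28626 + T)*(r + B(222)) = (28626 - 307736)*(40796 + 222*(1 + 2*222)) = -279110*(40796 + 222*(1 + 444)) = -279110*(40796 + 222*445) = -279110*(40796 + 98790) = -279110*139586 = -38959848460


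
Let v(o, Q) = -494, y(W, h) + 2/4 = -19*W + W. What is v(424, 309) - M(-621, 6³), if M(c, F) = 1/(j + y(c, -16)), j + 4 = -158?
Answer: -10883316/22031 ≈ -494.00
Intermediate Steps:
y(W, h) = -½ - 18*W (y(W, h) = -½ + (-19*W + W) = -½ - 18*W)
j = -162 (j = -4 - 158 = -162)
M(c, F) = 1/(-325/2 - 18*c) (M(c, F) = 1/(-162 + (-½ - 18*c)) = 1/(-325/2 - 18*c))
v(424, 309) - M(-621, 6³) = -494 - (-2)/(325 + 36*(-621)) = -494 - (-2)/(325 - 22356) = -494 - (-2)/(-22031) = -494 - (-2)*(-1)/22031 = -494 - 1*2/22031 = -494 - 2/22031 = -10883316/22031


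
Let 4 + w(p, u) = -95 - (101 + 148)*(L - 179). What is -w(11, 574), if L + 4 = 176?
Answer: -1644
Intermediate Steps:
L = 172 (L = -4 + 176 = 172)
w(p, u) = 1644 (w(p, u) = -4 + (-95 - (101 + 148)*(172 - 179)) = -4 + (-95 - 249*(-7)) = -4 + (-95 - 1*(-1743)) = -4 + (-95 + 1743) = -4 + 1648 = 1644)
-w(11, 574) = -1*1644 = -1644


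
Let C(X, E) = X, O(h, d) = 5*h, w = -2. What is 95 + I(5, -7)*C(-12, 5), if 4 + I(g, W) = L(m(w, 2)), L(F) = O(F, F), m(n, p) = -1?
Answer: 203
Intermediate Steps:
L(F) = 5*F
I(g, W) = -9 (I(g, W) = -4 + 5*(-1) = -4 - 5 = -9)
95 + I(5, -7)*C(-12, 5) = 95 - 9*(-12) = 95 + 108 = 203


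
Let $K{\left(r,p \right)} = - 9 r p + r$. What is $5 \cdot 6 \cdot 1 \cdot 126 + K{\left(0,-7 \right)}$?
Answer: $3780$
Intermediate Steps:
$K{\left(r,p \right)} = r - 9 p r$ ($K{\left(r,p \right)} = - 9 p r + r = r - 9 p r$)
$5 \cdot 6 \cdot 1 \cdot 126 + K{\left(0,-7 \right)} = 5 \cdot 6 \cdot 1 \cdot 126 + 0 \left(1 - -63\right) = 30 \cdot 1 \cdot 126 + 0 \left(1 + 63\right) = 30 \cdot 126 + 0 \cdot 64 = 3780 + 0 = 3780$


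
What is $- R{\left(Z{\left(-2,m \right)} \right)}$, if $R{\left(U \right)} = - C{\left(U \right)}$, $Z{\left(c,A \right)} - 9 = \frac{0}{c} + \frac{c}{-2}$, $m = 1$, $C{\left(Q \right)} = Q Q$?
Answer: $100$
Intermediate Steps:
$C{\left(Q \right)} = Q^{2}$
$Z{\left(c,A \right)} = 9 - \frac{c}{2}$ ($Z{\left(c,A \right)} = 9 + \left(\frac{0}{c} + \frac{c}{-2}\right) = 9 + \left(0 + c \left(- \frac{1}{2}\right)\right) = 9 + \left(0 - \frac{c}{2}\right) = 9 - \frac{c}{2}$)
$R{\left(U \right)} = - U^{2}$
$- R{\left(Z{\left(-2,m \right)} \right)} = - \left(-1\right) \left(9 - -1\right)^{2} = - \left(-1\right) \left(9 + 1\right)^{2} = - \left(-1\right) 10^{2} = - \left(-1\right) 100 = \left(-1\right) \left(-100\right) = 100$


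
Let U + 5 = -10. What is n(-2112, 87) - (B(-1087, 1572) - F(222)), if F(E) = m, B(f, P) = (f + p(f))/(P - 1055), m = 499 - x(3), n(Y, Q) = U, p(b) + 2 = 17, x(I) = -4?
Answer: 253368/517 ≈ 490.07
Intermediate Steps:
U = -15 (U = -5 - 10 = -15)
p(b) = 15 (p(b) = -2 + 17 = 15)
n(Y, Q) = -15
m = 503 (m = 499 - 1*(-4) = 499 + 4 = 503)
B(f, P) = (15 + f)/(-1055 + P) (B(f, P) = (f + 15)/(P - 1055) = (15 + f)/(-1055 + P))
F(E) = 503
n(-2112, 87) - (B(-1087, 1572) - F(222)) = -15 - ((15 - 1087)/(-1055 + 1572) - 1*503) = -15 - (-1072/517 - 503) = -15 - 1*(-261123/517) = -15 + 261123/517 = 253368/517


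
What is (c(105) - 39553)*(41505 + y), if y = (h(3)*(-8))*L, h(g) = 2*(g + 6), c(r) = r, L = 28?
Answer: -1478234904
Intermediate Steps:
h(g) = 12 + 2*g (h(g) = 2*(6 + g) = 12 + 2*g)
y = -4032 (y = ((12 + 2*3)*(-8))*28 = ((12 + 6)*(-8))*28 = (18*(-8))*28 = -144*28 = -4032)
(c(105) - 39553)*(41505 + y) = (105 - 39553)*(41505 - 4032) = -39448*37473 = -1478234904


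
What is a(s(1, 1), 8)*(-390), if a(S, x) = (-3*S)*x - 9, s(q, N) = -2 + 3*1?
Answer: 12870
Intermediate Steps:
s(q, N) = 1 (s(q, N) = -2 + 3 = 1)
a(S, x) = -9 - 3*S*x (a(S, x) = -3*S*x - 9 = -9 - 3*S*x)
a(s(1, 1), 8)*(-390) = (-9 - 3*1*8)*(-390) = (-9 - 24)*(-390) = -33*(-390) = 12870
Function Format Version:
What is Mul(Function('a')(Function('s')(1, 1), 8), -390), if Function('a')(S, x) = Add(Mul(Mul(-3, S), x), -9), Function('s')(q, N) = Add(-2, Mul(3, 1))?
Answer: 12870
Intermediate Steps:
Function('s')(q, N) = 1 (Function('s')(q, N) = Add(-2, 3) = 1)
Function('a')(S, x) = Add(-9, Mul(-3, S, x)) (Function('a')(S, x) = Add(Mul(-3, S, x), -9) = Add(-9, Mul(-3, S, x)))
Mul(Function('a')(Function('s')(1, 1), 8), -390) = Mul(Add(-9, Mul(-3, 1, 8)), -390) = Mul(Add(-9, -24), -390) = Mul(-33, -390) = 12870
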